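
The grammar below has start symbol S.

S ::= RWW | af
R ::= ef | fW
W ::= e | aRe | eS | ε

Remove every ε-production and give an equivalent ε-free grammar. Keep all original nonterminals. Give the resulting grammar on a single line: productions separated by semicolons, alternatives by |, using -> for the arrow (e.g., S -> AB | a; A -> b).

Nullable set: {W}.
S -> RWW: W, W nullable, giving R | RW | RWW.
R -> fW: W nullable, giving f | fW.
Drop W -> ε.
Unchanged (no nullable symbols): S -> af; R -> ef; W -> aRe; W -> e; W -> eS.

S -> R | RW | af | RWW; R -> f | ef | fW; W -> e | eS | aRe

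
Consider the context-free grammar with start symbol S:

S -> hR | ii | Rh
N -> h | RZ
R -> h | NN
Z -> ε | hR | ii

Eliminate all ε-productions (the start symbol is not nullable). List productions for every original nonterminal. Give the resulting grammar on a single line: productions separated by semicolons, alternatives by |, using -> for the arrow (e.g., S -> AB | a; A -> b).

S -> Rh | hR | ii; N -> R | h | RZ; R -> h | NN; Z -> hR | ii

Nullable set: {Z}.
N -> RZ: Z nullable, giving R | RZ.
Drop Z -> ε.
Unchanged (no nullable symbols): S -> Rh; S -> hR; S -> ii; N -> h; R -> NN; R -> h; Z -> hR; Z -> ii.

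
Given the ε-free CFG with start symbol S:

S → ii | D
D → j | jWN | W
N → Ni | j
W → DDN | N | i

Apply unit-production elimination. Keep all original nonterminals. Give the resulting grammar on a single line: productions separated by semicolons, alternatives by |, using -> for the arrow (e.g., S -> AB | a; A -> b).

Unit productions: D->W, S->D, W->N.
Unit pairs (A ⇒* B via units): (D,N), (D,W), (S,D), (S,N), (S,W), (W,N).
S: inherits non-unit rules of {D, N, S, W} → DDN | Ni | i | ii | j | jWN.
D: inherits non-unit rules of {D, N, W} → DDN | Ni | i | j | jWN.
N: inherits non-unit rules of {N} → Ni | j.
W: inherits non-unit rules of {N, W} → DDN | Ni | i | j.

S -> i | j | Ni | ii | DDN | jWN; D -> i | j | Ni | DDN | jWN; N -> j | Ni; W -> i | j | Ni | DDN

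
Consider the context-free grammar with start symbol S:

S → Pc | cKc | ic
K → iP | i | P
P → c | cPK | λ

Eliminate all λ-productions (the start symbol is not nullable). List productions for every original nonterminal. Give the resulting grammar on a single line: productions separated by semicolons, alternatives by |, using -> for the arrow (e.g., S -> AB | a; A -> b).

Nullable set: {K, P}.
S -> Pc: P nullable, giving Pc | c.
S -> cKc: K nullable, giving cKc | cc.
K -> P: P nullable, giving P.
K -> iP: P nullable, giving i | iP.
Drop P -> λ.
P -> cPK: P, K nullable, giving c | cK | cP | cPK.
Unchanged (no nullable symbols): S -> ic; K -> i; P -> c.

S -> c | Pc | cc | ic | cKc; K -> P | i | iP; P -> c | cK | cP | cPK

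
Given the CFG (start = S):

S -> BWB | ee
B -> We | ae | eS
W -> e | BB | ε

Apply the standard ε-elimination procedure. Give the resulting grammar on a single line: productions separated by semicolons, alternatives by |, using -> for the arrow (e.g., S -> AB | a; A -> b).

Nullable set: {W}.
S -> BWB: W nullable, giving BB | BWB.
B -> We: W nullable, giving We | e.
Drop W -> ε.
Unchanged (no nullable symbols): S -> ee; B -> ae; B -> eS; W -> BB; W -> e.

S -> BB | ee | BWB; B -> e | We | ae | eS; W -> e | BB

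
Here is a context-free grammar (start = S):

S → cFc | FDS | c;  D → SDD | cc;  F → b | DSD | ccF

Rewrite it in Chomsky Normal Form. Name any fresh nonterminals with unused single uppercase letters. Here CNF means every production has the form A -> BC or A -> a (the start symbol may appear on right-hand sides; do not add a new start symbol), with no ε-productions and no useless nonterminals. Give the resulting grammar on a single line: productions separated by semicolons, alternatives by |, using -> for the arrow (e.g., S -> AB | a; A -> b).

S -> c | AG | FH; A -> c; B -> DD; C -> AF; D -> AA | SB; E -> SD; F -> b | AC | DE; G -> FA; H -> DS

No ε-productions.
No unit productions to eliminate.
TERM: introduce A -> c and substitute in every rule of length ≥2.
BIN: D -> SDD becomes D -> SB, B -> DD; F -> AAF becomes F -> AC, C -> AF; F -> DSD becomes F -> DE, E -> SD; S -> AFA becomes S -> AG, G -> FA; S -> FDS becomes S -> FH, H -> DS.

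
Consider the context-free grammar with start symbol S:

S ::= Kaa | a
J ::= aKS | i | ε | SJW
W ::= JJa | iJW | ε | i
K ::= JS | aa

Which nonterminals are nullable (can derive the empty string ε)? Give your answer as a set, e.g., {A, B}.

{J, W}

Directly nullable (have an ε-rule): {J, W}.
Not nullable: K, S — each has a terminal in every rule's right-hand side or depends on a non-nullable symbol.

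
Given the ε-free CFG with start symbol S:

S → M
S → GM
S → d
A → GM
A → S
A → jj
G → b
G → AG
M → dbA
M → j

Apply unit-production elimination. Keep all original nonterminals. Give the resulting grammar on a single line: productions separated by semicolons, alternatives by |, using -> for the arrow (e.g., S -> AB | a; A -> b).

Unit productions: A->S, S->M.
Unit pairs (A ⇒* B via units): (A,M), (A,S), (S,M).
S: inherits non-unit rules of {M, S} → GM | d | dbA | j.
A: inherits non-unit rules of {A, M, S} → GM | d | dbA | j | jj.
G: inherits non-unit rules of {G} → AG | b.
M: inherits non-unit rules of {M} → dbA | j.

S -> d | j | GM | dbA; A -> d | j | GM | jj | dbA; G -> b | AG; M -> j | dbA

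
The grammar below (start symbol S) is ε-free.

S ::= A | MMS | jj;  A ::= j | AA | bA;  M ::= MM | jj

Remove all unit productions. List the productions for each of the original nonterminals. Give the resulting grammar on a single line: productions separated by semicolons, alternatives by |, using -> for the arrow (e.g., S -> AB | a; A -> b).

S -> j | AA | bA | jj | MMS; A -> j | AA | bA; M -> MM | jj

Unit productions: S->A.
Unit pairs (A ⇒* B via units): (S,A).
S: inherits non-unit rules of {A, S} → AA | MMS | bA | j | jj.
A: inherits non-unit rules of {A} → AA | bA | j.
M: inherits non-unit rules of {M} → MM | jj.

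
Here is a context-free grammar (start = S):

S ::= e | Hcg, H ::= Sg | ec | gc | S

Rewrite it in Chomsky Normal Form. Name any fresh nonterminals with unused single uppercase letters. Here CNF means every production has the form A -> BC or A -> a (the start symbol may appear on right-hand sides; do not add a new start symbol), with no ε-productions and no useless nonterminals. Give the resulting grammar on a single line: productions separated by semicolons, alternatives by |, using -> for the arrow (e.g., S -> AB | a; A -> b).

No ε-productions.
After unit-elimination: S -> e | Hcg; H -> e | Sg | ec | gc | Hcg.
TERM: introduce A -> c, C -> e, B -> g and substitute in every rule of length ≥2.
BIN: H -> HAB becomes H -> HD, D -> AB; S -> HAB becomes S -> HE, E -> AB.

S -> e | HE; A -> c; B -> g; C -> e; D -> AB; E -> AB; H -> e | BA | CA | HD | SB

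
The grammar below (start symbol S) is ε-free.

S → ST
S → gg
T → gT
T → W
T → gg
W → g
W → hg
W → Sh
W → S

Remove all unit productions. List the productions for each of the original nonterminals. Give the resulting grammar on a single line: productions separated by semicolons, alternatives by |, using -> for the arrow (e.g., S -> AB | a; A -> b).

Unit productions: T->W, W->S.
Unit pairs (A ⇒* B via units): (T,S), (T,W), (W,S).
S: inherits non-unit rules of {S} → ST | gg.
T: inherits non-unit rules of {S, T, W} → ST | Sh | g | gT | gg | hg.
W: inherits non-unit rules of {S, W} → ST | Sh | g | gg | hg.

S -> ST | gg; T -> g | ST | Sh | gT | gg | hg; W -> g | ST | Sh | gg | hg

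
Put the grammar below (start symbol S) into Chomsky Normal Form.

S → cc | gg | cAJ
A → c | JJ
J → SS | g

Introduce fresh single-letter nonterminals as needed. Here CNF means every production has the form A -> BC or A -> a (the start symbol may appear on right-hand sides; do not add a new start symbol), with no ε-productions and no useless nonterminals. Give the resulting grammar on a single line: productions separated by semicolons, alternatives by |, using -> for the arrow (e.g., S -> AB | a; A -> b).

No ε-productions.
No unit productions to eliminate.
TERM: introduce B -> c, C -> g and substitute in every rule of length ≥2.
BIN: S -> BAJ becomes S -> BD, D -> AJ.

S -> BB | BD | CC; A -> c | JJ; B -> c; C -> g; D -> AJ; J -> g | SS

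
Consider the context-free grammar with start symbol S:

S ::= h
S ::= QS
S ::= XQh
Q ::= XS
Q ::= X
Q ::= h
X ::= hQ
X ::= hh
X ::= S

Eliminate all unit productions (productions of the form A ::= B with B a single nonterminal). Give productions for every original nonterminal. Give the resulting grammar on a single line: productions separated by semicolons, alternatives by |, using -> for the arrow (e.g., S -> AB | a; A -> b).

Unit productions: Q->X, X->S.
Unit pairs (A ⇒* B via units): (Q,S), (Q,X), (X,S).
S: inherits non-unit rules of {S} → QS | XQh | h.
Q: inherits non-unit rules of {Q, S, X} → QS | XQh | XS | h | hQ | hh.
X: inherits non-unit rules of {S, X} → QS | XQh | h | hQ | hh.

S -> h | QS | XQh; Q -> h | QS | XS | hQ | hh | XQh; X -> h | QS | hQ | hh | XQh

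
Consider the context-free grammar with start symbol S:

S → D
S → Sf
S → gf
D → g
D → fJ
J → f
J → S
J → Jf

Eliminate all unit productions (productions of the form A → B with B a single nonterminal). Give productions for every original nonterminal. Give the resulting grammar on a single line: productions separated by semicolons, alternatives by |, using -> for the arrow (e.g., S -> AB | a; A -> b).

Unit productions: J->S, S->D.
Unit pairs (A ⇒* B via units): (J,D), (J,S), (S,D).
S: inherits non-unit rules of {D, S} → Sf | fJ | g | gf.
D: inherits non-unit rules of {D} → fJ | g.
J: inherits non-unit rules of {D, J, S} → Jf | Sf | f | fJ | g | gf.

S -> g | Sf | fJ | gf; D -> g | fJ; J -> f | g | Jf | Sf | fJ | gf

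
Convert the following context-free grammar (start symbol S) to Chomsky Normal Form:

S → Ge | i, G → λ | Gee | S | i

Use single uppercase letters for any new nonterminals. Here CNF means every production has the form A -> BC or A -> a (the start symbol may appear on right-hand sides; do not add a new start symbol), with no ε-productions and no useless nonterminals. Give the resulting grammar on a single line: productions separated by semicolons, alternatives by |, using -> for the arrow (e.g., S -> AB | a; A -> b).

Nullable: {G}; after ε-elimination: S -> e | i | Ge; G -> S | i | ee | Gee.
After unit-elimination: S -> e | i | Ge; G -> e | i | Ge | ee | Gee.
TERM: introduce A -> e and substitute in every rule of length ≥2.
BIN: G -> GAA becomes G -> GB, B -> AA.

S -> e | i | GA; A -> e; B -> AA; G -> e | i | AA | GA | GB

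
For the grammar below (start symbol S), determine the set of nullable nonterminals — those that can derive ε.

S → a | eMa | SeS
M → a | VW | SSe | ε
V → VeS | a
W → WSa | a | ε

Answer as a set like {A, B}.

Directly nullable (have an ε-rule): {M, W}.
Not nullable: S, V — each has a terminal in every rule's right-hand side or depends on a non-nullable symbol.

{M, W}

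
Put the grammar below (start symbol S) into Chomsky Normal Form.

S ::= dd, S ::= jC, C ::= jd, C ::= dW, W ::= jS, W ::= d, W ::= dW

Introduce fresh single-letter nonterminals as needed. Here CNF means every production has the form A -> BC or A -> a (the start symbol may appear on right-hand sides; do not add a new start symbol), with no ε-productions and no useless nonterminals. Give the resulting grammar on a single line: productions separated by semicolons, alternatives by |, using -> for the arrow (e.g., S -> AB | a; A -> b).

S -> AA | BC; A -> d; B -> j; C -> AW | BA; W -> d | AW | BS

No ε-productions.
No unit productions to eliminate.
TERM: introduce A -> d, B -> j and substitute in every rule of length ≥2.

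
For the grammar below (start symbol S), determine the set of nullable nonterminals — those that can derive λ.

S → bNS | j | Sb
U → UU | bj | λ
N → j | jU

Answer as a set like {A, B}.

{U}

Directly nullable (have an ε-rule): {U}.
Not nullable: N, S — each has a terminal in every rule's right-hand side or depends on a non-nullable symbol.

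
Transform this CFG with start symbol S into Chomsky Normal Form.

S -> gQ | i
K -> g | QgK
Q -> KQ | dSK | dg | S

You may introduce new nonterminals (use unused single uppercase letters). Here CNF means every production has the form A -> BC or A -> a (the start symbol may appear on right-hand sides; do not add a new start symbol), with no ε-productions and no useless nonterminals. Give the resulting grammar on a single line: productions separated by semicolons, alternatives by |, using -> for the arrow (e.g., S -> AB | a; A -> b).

No ε-productions.
After unit-elimination: S -> i | gQ; K -> g | QgK; Q -> i | KQ | dg | gQ | dSK.
TERM: introduce B -> d, A -> g and substitute in every rule of length ≥2.
BIN: K -> QAK becomes K -> QC, C -> AK; Q -> BSK becomes Q -> BD, D -> SK.

S -> i | AQ; A -> g; B -> d; C -> AK; D -> SK; K -> g | QC; Q -> i | AQ | BA | BD | KQ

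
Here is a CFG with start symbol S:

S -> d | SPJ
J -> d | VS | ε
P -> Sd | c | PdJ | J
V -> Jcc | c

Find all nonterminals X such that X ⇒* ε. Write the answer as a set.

{J, P}

Directly nullable (have an ε-rule): {J}.
P is nullable via P -> J (every symbol on the right is already known nullable).
Not nullable: S, V — each has a terminal in every rule's right-hand side or depends on a non-nullable symbol.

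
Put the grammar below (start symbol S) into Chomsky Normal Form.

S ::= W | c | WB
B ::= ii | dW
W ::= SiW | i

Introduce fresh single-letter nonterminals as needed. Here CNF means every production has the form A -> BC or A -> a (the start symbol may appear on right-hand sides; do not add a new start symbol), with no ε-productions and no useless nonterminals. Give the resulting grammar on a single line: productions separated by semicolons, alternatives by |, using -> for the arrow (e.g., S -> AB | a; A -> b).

S -> c | i | SD | WB; A -> d; B -> AW | CC; C -> i; D -> CW; E -> CW; W -> i | SE

No ε-productions.
After unit-elimination: S -> c | i | WB | SiW; B -> dW | ii; W -> i | SiW.
TERM: introduce A -> d, C -> i and substitute in every rule of length ≥2.
BIN: S -> SCW becomes S -> SD, D -> CW; W -> SCW becomes W -> SE, E -> CW.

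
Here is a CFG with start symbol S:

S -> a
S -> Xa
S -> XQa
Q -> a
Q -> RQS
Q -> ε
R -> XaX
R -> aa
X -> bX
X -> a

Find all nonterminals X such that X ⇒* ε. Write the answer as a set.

{Q}

Directly nullable (have an ε-rule): {Q}.
Not nullable: R, S, X — each has a terminal in every rule's right-hand side or depends on a non-nullable symbol.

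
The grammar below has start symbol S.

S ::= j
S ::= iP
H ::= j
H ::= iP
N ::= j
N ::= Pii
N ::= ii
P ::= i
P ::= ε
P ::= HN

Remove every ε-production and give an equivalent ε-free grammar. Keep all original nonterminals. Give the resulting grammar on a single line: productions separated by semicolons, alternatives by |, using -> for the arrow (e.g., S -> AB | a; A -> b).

Nullable set: {P}.
S -> iP: P nullable, giving i | iP.
H -> iP: P nullable, giving i | iP.
N -> Pii: P nullable, giving Pii | ii.
Drop P -> ε.
Unchanged (no nullable symbols): S -> j; H -> j; N -> ii; N -> j; P -> HN; P -> i.

S -> i | j | iP; H -> i | j | iP; N -> j | ii | Pii; P -> i | HN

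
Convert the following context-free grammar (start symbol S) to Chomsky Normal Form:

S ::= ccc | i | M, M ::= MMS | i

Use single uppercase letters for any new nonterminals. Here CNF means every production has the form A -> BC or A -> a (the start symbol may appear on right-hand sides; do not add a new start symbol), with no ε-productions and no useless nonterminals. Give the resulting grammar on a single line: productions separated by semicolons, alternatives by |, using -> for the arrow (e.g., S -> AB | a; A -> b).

S -> i | AC | MD; A -> c; B -> MS; C -> AA; D -> MS; M -> i | MB

No ε-productions.
After unit-elimination: S -> i | MMS | ccc; M -> i | MMS.
TERM: introduce A -> c and substitute in every rule of length ≥2.
BIN: M -> MMS becomes M -> MB, B -> MS; S -> AAA becomes S -> AC, C -> AA; S -> MMS becomes S -> MD, D -> MS.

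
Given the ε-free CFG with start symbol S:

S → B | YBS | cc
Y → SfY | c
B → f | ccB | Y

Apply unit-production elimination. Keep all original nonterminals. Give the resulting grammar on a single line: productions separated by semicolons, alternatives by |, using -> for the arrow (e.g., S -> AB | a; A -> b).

S -> c | f | cc | SfY | YBS | ccB; B -> c | f | SfY | ccB; Y -> c | SfY

Unit productions: B->Y, S->B.
Unit pairs (A ⇒* B via units): (B,Y), (S,B), (S,Y).
S: inherits non-unit rules of {B, S, Y} → SfY | YBS | c | cc | ccB | f.
B: inherits non-unit rules of {B, Y} → SfY | c | ccB | f.
Y: inherits non-unit rules of {Y} → SfY | c.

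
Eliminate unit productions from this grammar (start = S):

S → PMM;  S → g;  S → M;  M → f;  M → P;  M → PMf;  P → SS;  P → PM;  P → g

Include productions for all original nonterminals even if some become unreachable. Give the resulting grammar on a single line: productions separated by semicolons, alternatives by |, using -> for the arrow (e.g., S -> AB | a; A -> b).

S -> f | g | PM | SS | PMM | PMf; M -> f | g | PM | SS | PMf; P -> g | PM | SS

Unit productions: M->P, S->M.
Unit pairs (A ⇒* B via units): (M,P), (S,M), (S,P).
S: inherits non-unit rules of {M, P, S} → PM | PMM | PMf | SS | f | g.
M: inherits non-unit rules of {M, P} → PM | PMf | SS | f | g.
P: inherits non-unit rules of {P} → PM | SS | g.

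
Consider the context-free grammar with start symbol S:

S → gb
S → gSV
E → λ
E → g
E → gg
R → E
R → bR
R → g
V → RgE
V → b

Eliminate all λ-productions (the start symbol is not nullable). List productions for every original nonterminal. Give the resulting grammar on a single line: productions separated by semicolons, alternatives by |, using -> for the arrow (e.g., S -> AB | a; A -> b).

S -> gb | gSV; E -> g | gg; R -> E | b | g | bR; V -> b | g | Rg | gE | RgE

Nullable set: {E, R}.
Drop E -> λ.
R -> E: E nullable, giving E.
R -> bR: R nullable, giving b | bR.
V -> RgE: R, E nullable, giving Rg | RgE | g | gE.
Unchanged (no nullable symbols): S -> gSV; S -> gb; E -> g; E -> gg; R -> g; V -> b.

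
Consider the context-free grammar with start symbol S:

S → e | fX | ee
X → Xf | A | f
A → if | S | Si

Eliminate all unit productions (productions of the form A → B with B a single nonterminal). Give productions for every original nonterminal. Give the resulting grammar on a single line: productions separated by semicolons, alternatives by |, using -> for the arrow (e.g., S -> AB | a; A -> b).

S -> e | ee | fX; A -> e | Si | ee | fX | if; X -> e | f | Si | Xf | ee | fX | if

Unit productions: A->S, X->A.
Unit pairs (A ⇒* B via units): (A,S), (X,A), (X,S).
S: inherits non-unit rules of {S} → e | ee | fX.
A: inherits non-unit rules of {A, S} → Si | e | ee | fX | if.
X: inherits non-unit rules of {A, S, X} → Si | Xf | e | ee | f | fX | if.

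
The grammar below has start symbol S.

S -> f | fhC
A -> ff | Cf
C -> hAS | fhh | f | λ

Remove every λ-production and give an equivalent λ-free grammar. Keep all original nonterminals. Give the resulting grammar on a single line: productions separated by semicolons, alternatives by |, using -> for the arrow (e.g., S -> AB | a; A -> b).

Nullable set: {C}.
S -> fhC: C nullable, giving fh | fhC.
A -> Cf: C nullable, giving Cf | f.
Drop C -> λ.
Unchanged (no nullable symbols): S -> f; A -> ff; C -> f; C -> fhh; C -> hAS.

S -> f | fh | fhC; A -> f | Cf | ff; C -> f | fhh | hAS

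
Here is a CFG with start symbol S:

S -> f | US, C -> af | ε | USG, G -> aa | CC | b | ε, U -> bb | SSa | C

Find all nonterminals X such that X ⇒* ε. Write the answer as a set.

Directly nullable (have an ε-rule): {C, G}.
U is nullable via U -> C (every symbol on the right is already known nullable).
Not nullable: S — each has a terminal in every rule's right-hand side or depends on a non-nullable symbol.

{C, G, U}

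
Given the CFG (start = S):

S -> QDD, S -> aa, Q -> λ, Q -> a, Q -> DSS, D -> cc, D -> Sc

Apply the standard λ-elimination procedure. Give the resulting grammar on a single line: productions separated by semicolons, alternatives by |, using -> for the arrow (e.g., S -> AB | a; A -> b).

Nullable set: {Q}.
S -> QDD: Q nullable, giving DD | QDD.
Drop Q -> λ.
Unchanged (no nullable symbols): S -> aa; D -> Sc; D -> cc; Q -> DSS; Q -> a.

S -> DD | aa | QDD; D -> Sc | cc; Q -> a | DSS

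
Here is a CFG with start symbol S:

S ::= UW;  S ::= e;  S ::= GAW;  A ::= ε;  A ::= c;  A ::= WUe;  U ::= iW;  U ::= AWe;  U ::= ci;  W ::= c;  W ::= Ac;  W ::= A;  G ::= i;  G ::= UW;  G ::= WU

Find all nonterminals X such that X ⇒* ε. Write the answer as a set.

{A, W}

Directly nullable (have an ε-rule): {A}.
W is nullable via W -> A (every symbol on the right is already known nullable).
Not nullable: G, S, U — each has a terminal in every rule's right-hand side or depends on a non-nullable symbol.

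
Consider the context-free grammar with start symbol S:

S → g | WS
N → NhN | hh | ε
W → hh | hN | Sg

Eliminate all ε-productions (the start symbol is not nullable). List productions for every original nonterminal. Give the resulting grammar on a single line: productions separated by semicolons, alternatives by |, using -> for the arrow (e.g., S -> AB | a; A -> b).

S -> g | WS; N -> h | Nh | hN | hh | NhN; W -> h | Sg | hN | hh

Nullable set: {N}.
Drop N -> ε.
N -> NhN: N, N nullable, giving Nh | NhN | h | hN.
W -> hN: N nullable, giving h | hN.
Unchanged (no nullable symbols): S -> WS; S -> g; N -> hh; W -> Sg; W -> hh.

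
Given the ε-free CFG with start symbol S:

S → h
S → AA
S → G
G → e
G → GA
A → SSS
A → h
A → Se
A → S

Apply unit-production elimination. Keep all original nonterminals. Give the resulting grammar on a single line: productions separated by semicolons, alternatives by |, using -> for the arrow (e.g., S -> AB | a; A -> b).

S -> e | h | AA | GA; A -> e | h | AA | GA | Se | SSS; G -> e | GA

Unit productions: A->S, S->G.
Unit pairs (A ⇒* B via units): (A,G), (A,S), (S,G).
S: inherits non-unit rules of {G, S} → AA | GA | e | h.
A: inherits non-unit rules of {A, G, S} → AA | GA | SSS | Se | e | h.
G: inherits non-unit rules of {G} → GA | e.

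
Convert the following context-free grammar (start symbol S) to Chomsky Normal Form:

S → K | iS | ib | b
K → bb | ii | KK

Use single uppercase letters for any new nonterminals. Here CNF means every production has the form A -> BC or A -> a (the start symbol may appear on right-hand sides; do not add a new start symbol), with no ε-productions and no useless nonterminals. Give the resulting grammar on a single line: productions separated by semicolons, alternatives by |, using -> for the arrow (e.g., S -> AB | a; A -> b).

No ε-productions.
After unit-elimination: S -> b | KK | bb | iS | ib | ii; K -> KK | bb | ii.
TERM: introduce A -> b, B -> i and substitute in every rule of length ≥2.

S -> b | AA | BA | BB | BS | KK; A -> b; B -> i; K -> AA | BB | KK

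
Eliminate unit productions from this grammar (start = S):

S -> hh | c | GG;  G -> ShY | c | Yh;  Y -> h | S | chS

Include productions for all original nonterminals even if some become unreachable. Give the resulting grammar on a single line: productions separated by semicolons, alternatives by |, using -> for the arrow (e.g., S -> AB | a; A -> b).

Unit productions: Y->S.
Unit pairs (A ⇒* B via units): (Y,S).
S: inherits non-unit rules of {S} → GG | c | hh.
G: inherits non-unit rules of {G} → ShY | Yh | c.
Y: inherits non-unit rules of {S, Y} → GG | c | chS | h | hh.

S -> c | GG | hh; G -> c | Yh | ShY; Y -> c | h | GG | hh | chS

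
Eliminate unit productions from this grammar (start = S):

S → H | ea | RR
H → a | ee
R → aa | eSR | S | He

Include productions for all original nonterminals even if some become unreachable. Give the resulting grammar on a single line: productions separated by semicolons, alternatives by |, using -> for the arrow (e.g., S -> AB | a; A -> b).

S -> a | RR | ea | ee; H -> a | ee; R -> a | He | RR | aa | ea | ee | eSR

Unit productions: R->S, S->H.
Unit pairs (A ⇒* B via units): (R,H), (R,S), (S,H).
S: inherits non-unit rules of {H, S} → RR | a | ea | ee.
H: inherits non-unit rules of {H} → a | ee.
R: inherits non-unit rules of {H, R, S} → He | RR | a | aa | eSR | ea | ee.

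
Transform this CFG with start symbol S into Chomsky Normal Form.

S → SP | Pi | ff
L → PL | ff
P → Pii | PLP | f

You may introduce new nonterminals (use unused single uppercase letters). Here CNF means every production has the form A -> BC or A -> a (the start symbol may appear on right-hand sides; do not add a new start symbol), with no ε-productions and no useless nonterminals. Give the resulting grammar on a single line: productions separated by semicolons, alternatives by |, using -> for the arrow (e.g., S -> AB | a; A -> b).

S -> AA | PB | SP; A -> f; B -> i; C -> BB; D -> LP; L -> AA | PL; P -> f | PC | PD

No ε-productions.
No unit productions to eliminate.
TERM: introduce A -> f, B -> i and substitute in every rule of length ≥2.
BIN: P -> PBB becomes P -> PC, C -> BB; P -> PLP becomes P -> PD, D -> LP.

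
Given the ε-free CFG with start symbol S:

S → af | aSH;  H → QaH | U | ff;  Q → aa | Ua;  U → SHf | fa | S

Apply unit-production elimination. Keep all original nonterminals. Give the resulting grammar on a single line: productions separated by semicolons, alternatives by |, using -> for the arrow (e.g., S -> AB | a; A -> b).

S -> af | aSH; H -> af | fa | ff | QaH | SHf | aSH; Q -> Ua | aa; U -> af | fa | SHf | aSH

Unit productions: H->U, U->S.
Unit pairs (A ⇒* B via units): (H,S), (H,U), (U,S).
S: inherits non-unit rules of {S} → aSH | af.
H: inherits non-unit rules of {H, S, U} → QaH | SHf | aSH | af | fa | ff.
Q: inherits non-unit rules of {Q} → Ua | aa.
U: inherits non-unit rules of {S, U} → SHf | aSH | af | fa.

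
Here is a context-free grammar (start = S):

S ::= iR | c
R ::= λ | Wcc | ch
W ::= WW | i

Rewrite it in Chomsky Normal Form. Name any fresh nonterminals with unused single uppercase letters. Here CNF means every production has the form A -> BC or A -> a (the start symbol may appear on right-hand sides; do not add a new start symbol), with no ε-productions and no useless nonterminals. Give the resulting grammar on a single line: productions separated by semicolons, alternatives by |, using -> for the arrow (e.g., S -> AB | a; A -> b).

S -> c | i | CR; A -> c; B -> h; C -> i; D -> AA; R -> AB | WD; W -> i | WW

Nullable: {R}; after ε-elimination: S -> c | i | iR; R -> ch | Wcc; W -> i | WW.
No unit productions to eliminate.
TERM: introduce A -> c, B -> h, C -> i and substitute in every rule of length ≥2.
BIN: R -> WAA becomes R -> WD, D -> AA.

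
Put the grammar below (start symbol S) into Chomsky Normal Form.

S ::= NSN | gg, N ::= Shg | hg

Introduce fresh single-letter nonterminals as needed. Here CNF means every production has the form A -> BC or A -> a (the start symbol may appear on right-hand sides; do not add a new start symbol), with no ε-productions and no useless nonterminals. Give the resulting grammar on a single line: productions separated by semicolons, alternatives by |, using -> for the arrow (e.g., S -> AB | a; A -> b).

No ε-productions.
No unit productions to eliminate.
TERM: introduce B -> g, A -> h and substitute in every rule of length ≥2.
BIN: N -> SAB becomes N -> SC, C -> AB; S -> NSN becomes S -> ND, D -> SN.

S -> BB | ND; A -> h; B -> g; C -> AB; D -> SN; N -> AB | SC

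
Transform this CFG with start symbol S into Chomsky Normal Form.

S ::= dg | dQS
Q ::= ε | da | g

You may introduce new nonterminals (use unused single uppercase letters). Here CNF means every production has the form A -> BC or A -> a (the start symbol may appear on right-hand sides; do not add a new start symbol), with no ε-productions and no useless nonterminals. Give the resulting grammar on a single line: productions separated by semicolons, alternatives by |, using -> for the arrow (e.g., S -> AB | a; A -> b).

S -> AC | AD | AS; A -> d; B -> a; C -> g; D -> QS; Q -> g | AB

Nullable: {Q}; after ε-elimination: S -> dS | dg | dQS; Q -> g | da.
No unit productions to eliminate.
TERM: introduce B -> a, A -> d, C -> g and substitute in every rule of length ≥2.
BIN: S -> AQS becomes S -> AD, D -> QS.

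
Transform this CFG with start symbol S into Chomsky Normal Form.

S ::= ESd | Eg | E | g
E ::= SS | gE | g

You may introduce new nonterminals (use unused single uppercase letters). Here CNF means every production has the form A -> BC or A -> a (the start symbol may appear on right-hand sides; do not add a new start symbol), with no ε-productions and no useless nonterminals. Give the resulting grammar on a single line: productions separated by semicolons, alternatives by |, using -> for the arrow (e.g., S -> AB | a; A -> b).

S -> g | AE | EA | EC | SS; A -> g; B -> d; C -> SB; E -> g | AE | SS

No ε-productions.
After unit-elimination: S -> g | Eg | SS | gE | ESd; E -> g | SS | gE.
TERM: introduce B -> d, A -> g and substitute in every rule of length ≥2.
BIN: S -> ESB becomes S -> EC, C -> SB.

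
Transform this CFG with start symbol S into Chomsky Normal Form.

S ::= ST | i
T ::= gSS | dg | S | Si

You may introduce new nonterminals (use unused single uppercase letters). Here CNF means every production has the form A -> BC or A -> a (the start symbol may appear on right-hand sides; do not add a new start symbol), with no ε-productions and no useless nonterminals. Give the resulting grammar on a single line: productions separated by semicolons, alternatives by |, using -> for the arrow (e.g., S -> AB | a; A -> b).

No ε-productions.
After unit-elimination: S -> i | ST; T -> i | ST | Si | dg | gSS.
TERM: introduce B -> d, C -> g, A -> i and substitute in every rule of length ≥2.
BIN: T -> CSS becomes T -> CD, D -> SS.

S -> i | ST; A -> i; B -> d; C -> g; D -> SS; T -> i | BC | CD | SA | ST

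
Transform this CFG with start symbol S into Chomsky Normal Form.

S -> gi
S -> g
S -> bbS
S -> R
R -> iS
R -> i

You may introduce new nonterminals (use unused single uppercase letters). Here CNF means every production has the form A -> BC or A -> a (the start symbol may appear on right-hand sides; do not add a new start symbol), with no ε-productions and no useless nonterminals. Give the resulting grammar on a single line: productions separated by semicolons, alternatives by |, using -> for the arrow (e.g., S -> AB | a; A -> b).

S -> g | i | AS | BD | CA; A -> i; B -> b; C -> g; D -> BS

No ε-productions.
After unit-elimination: S -> g | i | gi | iS | bbS; R -> i | iS.
TERM: introduce B -> b, C -> g, A -> i and substitute in every rule of length ≥2.
BIN: S -> BBS becomes S -> BD, D -> BS.
Drop unreachable/unproductive: R.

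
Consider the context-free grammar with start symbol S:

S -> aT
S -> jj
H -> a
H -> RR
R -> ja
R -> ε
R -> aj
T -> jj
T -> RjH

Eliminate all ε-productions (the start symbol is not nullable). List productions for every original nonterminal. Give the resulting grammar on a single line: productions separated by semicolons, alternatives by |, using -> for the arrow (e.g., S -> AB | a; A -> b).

Nullable set: {H, R}.
H -> RR: R, R nullable, giving R | RR.
Drop R -> ε.
T -> RjH: R, H nullable, giving Rj | RjH | j | jH.
Unchanged (no nullable symbols): S -> aT; S -> jj; H -> a; R -> aj; R -> ja; T -> jj.

S -> aT | jj; H -> R | a | RR; R -> aj | ja; T -> j | Rj | jH | jj | RjH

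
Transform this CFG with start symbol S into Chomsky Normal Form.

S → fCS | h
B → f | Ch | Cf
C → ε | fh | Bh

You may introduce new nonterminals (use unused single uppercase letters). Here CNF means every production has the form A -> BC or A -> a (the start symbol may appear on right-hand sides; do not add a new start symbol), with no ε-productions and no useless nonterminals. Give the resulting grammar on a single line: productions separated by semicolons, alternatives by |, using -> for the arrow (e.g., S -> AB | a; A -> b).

S -> h | AE | AS; A -> f; B -> f | h | CA | CD; C -> AD | BD; D -> h; E -> CS

Nullable: {C}; after ε-elimination: S -> h | fS | fCS; B -> f | h | Cf | Ch; C -> Bh | fh.
No unit productions to eliminate.
TERM: introduce A -> f, D -> h and substitute in every rule of length ≥2.
BIN: S -> ACS becomes S -> AE, E -> CS.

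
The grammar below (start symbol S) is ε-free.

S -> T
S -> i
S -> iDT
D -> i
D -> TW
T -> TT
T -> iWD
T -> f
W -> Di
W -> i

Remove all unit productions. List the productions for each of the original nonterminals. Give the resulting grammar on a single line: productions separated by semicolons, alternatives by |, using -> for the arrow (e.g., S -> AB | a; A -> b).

Unit productions: S->T.
Unit pairs (A ⇒* B via units): (S,T).
S: inherits non-unit rules of {S, T} → TT | f | i | iDT | iWD.
D: inherits non-unit rules of {D} → TW | i.
T: inherits non-unit rules of {T} → TT | f | iWD.
W: inherits non-unit rules of {W} → Di | i.

S -> f | i | TT | iDT | iWD; D -> i | TW; T -> f | TT | iWD; W -> i | Di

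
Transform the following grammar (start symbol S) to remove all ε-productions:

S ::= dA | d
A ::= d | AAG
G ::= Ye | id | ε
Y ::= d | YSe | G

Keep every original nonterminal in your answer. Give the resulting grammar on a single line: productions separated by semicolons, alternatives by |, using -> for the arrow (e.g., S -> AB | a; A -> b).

S -> d | dA; A -> d | AA | AAG; G -> e | Ye | id; Y -> G | d | Se | YSe

Nullable set: {G, Y}.
A -> AAG: G nullable, giving AA | AAG.
Drop G -> ε.
G -> Ye: Y nullable, giving Ye | e.
Y -> G: G nullable, giving G.
Y -> YSe: Y nullable, giving Se | YSe.
Unchanged (no nullable symbols): S -> d; S -> dA; A -> d; G -> id; Y -> d.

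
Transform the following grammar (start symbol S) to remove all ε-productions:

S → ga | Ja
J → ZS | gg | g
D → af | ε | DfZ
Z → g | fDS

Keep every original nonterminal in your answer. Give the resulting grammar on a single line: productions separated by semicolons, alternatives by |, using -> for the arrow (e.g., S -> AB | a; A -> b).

S -> Ja | ga; D -> af | fZ | DfZ; J -> g | ZS | gg; Z -> g | fS | fDS

Nullable set: {D}.
Drop D -> ε.
D -> DfZ: D nullable, giving DfZ | fZ.
Z -> fDS: D nullable, giving fDS | fS.
Unchanged (no nullable symbols): S -> Ja; S -> ga; D -> af; J -> ZS; J -> g; J -> gg; Z -> g.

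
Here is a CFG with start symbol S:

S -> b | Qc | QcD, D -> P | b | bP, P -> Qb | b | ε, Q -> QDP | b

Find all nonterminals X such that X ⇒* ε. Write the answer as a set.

{D, P}

Directly nullable (have an ε-rule): {P}.
D is nullable via D -> P (every symbol on the right is already known nullable).
Not nullable: Q, S — each has a terminal in every rule's right-hand side or depends on a non-nullable symbol.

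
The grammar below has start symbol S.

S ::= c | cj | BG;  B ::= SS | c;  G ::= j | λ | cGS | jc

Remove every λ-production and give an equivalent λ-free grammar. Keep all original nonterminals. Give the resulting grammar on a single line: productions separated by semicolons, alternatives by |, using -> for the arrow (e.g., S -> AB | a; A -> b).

Nullable set: {G}.
S -> BG: G nullable, giving B | BG.
Drop G -> λ.
G -> cGS: G nullable, giving cGS | cS.
Unchanged (no nullable symbols): S -> c; S -> cj; B -> SS; B -> c; G -> j; G -> jc.

S -> B | c | BG | cj; B -> c | SS; G -> j | cS | jc | cGS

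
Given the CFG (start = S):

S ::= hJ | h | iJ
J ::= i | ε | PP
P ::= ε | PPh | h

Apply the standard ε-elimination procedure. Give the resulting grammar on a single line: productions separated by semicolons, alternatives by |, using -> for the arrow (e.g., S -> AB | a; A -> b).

Nullable set: {J, P}.
S -> hJ: J nullable, giving h | hJ.
S -> iJ: J nullable, giving i | iJ.
Drop J -> ε.
J -> PP: P, P nullable, giving P | PP.
Drop P -> ε.
P -> PPh: P, P nullable, giving PPh | Ph | h.
Unchanged (no nullable symbols): S -> h; J -> i; P -> h.

S -> h | i | hJ | iJ; J -> P | i | PP; P -> h | Ph | PPh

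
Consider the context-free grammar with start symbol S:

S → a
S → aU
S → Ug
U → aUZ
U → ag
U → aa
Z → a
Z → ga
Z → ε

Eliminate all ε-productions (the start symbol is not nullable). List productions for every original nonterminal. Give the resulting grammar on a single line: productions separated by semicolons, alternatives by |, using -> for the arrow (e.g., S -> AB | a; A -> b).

S -> a | Ug | aU; U -> aU | aa | ag | aUZ; Z -> a | ga

Nullable set: {Z}.
U -> aUZ: Z nullable, giving aU | aUZ.
Drop Z -> ε.
Unchanged (no nullable symbols): S -> Ug; S -> a; S -> aU; U -> aa; U -> ag; Z -> a; Z -> ga.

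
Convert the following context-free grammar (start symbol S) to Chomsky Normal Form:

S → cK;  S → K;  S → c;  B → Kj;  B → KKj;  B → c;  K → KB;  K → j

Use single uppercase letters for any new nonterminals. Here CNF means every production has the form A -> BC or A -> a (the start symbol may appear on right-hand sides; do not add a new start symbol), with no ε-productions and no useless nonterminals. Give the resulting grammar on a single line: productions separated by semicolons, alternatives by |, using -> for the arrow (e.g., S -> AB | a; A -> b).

No ε-productions.
After unit-elimination: S -> c | j | KB | cK; B -> c | Kj | KKj; K -> j | KB.
TERM: introduce C -> c, A -> j and substitute in every rule of length ≥2.
BIN: B -> KKA becomes B -> KD, D -> KA.

S -> c | j | CK | KB; A -> j; B -> c | KA | KD; C -> c; D -> KA; K -> j | KB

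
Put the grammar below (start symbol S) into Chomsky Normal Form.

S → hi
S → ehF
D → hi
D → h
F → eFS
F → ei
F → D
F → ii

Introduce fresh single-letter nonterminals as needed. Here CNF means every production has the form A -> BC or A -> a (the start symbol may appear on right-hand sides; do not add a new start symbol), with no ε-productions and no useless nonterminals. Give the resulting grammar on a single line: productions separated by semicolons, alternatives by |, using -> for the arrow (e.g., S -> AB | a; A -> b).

No ε-productions.
After unit-elimination: S -> hi | ehF; D -> h | hi; F -> h | ei | hi | ii | eFS.
TERM: introduce C -> e, A -> h, B -> i and substitute in every rule of length ≥2.
BIN: F -> CFS becomes F -> CE, E -> FS; S -> CAF becomes S -> CG, G -> AF.
Drop unreachable/unproductive: D.

S -> AB | CG; A -> h; B -> i; C -> e; E -> FS; F -> h | AB | BB | CB | CE; G -> AF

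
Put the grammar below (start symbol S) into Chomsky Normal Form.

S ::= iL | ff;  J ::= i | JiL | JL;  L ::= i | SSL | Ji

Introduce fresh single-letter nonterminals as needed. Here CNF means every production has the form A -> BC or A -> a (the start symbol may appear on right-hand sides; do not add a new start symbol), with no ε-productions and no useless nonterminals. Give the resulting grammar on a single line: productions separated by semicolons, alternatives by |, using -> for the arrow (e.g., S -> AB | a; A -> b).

S -> AL | BB; A -> i; B -> f; C -> AL; D -> SL; J -> i | JC | JL; L -> i | JA | SD

No ε-productions.
No unit productions to eliminate.
TERM: introduce B -> f, A -> i and substitute in every rule of length ≥2.
BIN: J -> JAL becomes J -> JC, C -> AL; L -> SSL becomes L -> SD, D -> SL.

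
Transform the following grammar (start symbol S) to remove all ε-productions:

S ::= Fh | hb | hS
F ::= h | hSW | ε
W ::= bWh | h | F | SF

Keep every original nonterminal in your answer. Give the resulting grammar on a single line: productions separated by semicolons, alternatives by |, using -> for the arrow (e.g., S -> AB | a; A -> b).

Nullable set: {F, W}.
S -> Fh: F nullable, giving Fh | h.
Drop F -> ε.
F -> hSW: W nullable, giving hS | hSW.
W -> F: F nullable, giving F.
W -> SF: F nullable, giving S | SF.
W -> bWh: W nullable, giving bWh | bh.
Unchanged (no nullable symbols): S -> hS; S -> hb; F -> h; W -> h.

S -> h | Fh | hS | hb; F -> h | hS | hSW; W -> F | S | h | SF | bh | bWh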